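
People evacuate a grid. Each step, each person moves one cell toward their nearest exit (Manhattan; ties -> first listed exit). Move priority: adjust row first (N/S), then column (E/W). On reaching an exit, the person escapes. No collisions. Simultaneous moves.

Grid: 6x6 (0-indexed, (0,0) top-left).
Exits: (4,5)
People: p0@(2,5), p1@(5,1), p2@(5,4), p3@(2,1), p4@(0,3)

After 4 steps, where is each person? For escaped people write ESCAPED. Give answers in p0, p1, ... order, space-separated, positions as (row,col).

Step 1: p0:(2,5)->(3,5) | p1:(5,1)->(4,1) | p2:(5,4)->(4,4) | p3:(2,1)->(3,1) | p4:(0,3)->(1,3)
Step 2: p0:(3,5)->(4,5)->EXIT | p1:(4,1)->(4,2) | p2:(4,4)->(4,5)->EXIT | p3:(3,1)->(4,1) | p4:(1,3)->(2,3)
Step 3: p0:escaped | p1:(4,2)->(4,3) | p2:escaped | p3:(4,1)->(4,2) | p4:(2,3)->(3,3)
Step 4: p0:escaped | p1:(4,3)->(4,4) | p2:escaped | p3:(4,2)->(4,3) | p4:(3,3)->(4,3)

ESCAPED (4,4) ESCAPED (4,3) (4,3)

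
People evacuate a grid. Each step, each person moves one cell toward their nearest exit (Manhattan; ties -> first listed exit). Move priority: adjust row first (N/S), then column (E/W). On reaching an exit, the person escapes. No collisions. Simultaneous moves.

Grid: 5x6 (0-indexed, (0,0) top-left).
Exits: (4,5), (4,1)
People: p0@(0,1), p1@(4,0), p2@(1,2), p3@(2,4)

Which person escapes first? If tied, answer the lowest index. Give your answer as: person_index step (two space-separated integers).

Step 1: p0:(0,1)->(1,1) | p1:(4,0)->(4,1)->EXIT | p2:(1,2)->(2,2) | p3:(2,4)->(3,4)
Step 2: p0:(1,1)->(2,1) | p1:escaped | p2:(2,2)->(3,2) | p3:(3,4)->(4,4)
Step 3: p0:(2,1)->(3,1) | p1:escaped | p2:(3,2)->(4,2) | p3:(4,4)->(4,5)->EXIT
Step 4: p0:(3,1)->(4,1)->EXIT | p1:escaped | p2:(4,2)->(4,1)->EXIT | p3:escaped
Exit steps: [4, 1, 4, 3]
First to escape: p1 at step 1

Answer: 1 1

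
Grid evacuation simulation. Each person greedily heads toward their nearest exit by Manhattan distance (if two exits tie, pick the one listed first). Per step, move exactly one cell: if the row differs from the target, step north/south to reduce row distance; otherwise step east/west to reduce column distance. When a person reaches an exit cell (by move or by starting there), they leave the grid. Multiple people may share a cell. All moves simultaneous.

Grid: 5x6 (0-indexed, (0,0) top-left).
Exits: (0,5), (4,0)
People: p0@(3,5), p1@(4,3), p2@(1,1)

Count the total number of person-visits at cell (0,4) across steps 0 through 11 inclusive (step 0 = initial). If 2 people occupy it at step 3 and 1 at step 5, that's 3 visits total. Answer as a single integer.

Step 0: p0@(3,5) p1@(4,3) p2@(1,1) -> at (0,4): 0 [-], cum=0
Step 1: p0@(2,5) p1@(4,2) p2@(2,1) -> at (0,4): 0 [-], cum=0
Step 2: p0@(1,5) p1@(4,1) p2@(3,1) -> at (0,4): 0 [-], cum=0
Step 3: p0@ESC p1@ESC p2@(4,1) -> at (0,4): 0 [-], cum=0
Step 4: p0@ESC p1@ESC p2@ESC -> at (0,4): 0 [-], cum=0
Total visits = 0

Answer: 0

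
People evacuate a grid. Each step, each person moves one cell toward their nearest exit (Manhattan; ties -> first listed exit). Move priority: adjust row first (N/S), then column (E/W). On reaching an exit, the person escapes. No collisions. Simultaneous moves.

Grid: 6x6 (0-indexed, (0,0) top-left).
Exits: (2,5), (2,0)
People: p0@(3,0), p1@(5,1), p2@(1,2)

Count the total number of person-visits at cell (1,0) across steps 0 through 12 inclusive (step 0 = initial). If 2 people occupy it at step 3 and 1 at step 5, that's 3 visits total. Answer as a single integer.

Step 0: p0@(3,0) p1@(5,1) p2@(1,2) -> at (1,0): 0 [-], cum=0
Step 1: p0@ESC p1@(4,1) p2@(2,2) -> at (1,0): 0 [-], cum=0
Step 2: p0@ESC p1@(3,1) p2@(2,1) -> at (1,0): 0 [-], cum=0
Step 3: p0@ESC p1@(2,1) p2@ESC -> at (1,0): 0 [-], cum=0
Step 4: p0@ESC p1@ESC p2@ESC -> at (1,0): 0 [-], cum=0
Total visits = 0

Answer: 0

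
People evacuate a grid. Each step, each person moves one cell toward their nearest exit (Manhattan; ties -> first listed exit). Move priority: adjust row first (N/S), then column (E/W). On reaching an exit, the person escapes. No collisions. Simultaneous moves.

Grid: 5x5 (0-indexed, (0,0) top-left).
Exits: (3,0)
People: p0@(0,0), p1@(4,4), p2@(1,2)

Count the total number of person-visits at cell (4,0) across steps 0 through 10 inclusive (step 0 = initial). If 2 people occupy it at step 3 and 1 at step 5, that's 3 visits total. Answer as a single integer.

Answer: 0

Derivation:
Step 0: p0@(0,0) p1@(4,4) p2@(1,2) -> at (4,0): 0 [-], cum=0
Step 1: p0@(1,0) p1@(3,4) p2@(2,2) -> at (4,0): 0 [-], cum=0
Step 2: p0@(2,0) p1@(3,3) p2@(3,2) -> at (4,0): 0 [-], cum=0
Step 3: p0@ESC p1@(3,2) p2@(3,1) -> at (4,0): 0 [-], cum=0
Step 4: p0@ESC p1@(3,1) p2@ESC -> at (4,0): 0 [-], cum=0
Step 5: p0@ESC p1@ESC p2@ESC -> at (4,0): 0 [-], cum=0
Total visits = 0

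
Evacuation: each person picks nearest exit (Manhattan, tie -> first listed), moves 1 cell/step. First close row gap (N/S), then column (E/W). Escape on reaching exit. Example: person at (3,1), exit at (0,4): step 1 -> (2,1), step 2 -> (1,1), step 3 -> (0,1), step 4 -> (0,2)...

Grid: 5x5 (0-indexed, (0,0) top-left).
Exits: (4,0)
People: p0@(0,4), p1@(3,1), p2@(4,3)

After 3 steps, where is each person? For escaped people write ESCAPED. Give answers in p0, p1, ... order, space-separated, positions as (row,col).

Step 1: p0:(0,4)->(1,4) | p1:(3,1)->(4,1) | p2:(4,3)->(4,2)
Step 2: p0:(1,4)->(2,4) | p1:(4,1)->(4,0)->EXIT | p2:(4,2)->(4,1)
Step 3: p0:(2,4)->(3,4) | p1:escaped | p2:(4,1)->(4,0)->EXIT

(3,4) ESCAPED ESCAPED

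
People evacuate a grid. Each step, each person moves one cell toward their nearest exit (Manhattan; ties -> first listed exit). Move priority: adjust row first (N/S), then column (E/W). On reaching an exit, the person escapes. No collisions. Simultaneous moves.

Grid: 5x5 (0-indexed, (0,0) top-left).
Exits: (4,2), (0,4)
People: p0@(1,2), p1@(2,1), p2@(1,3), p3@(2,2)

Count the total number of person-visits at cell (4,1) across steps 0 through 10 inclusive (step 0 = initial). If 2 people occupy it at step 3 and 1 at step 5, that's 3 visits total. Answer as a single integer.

Answer: 1

Derivation:
Step 0: p0@(1,2) p1@(2,1) p2@(1,3) p3@(2,2) -> at (4,1): 0 [-], cum=0
Step 1: p0@(2,2) p1@(3,1) p2@(0,3) p3@(3,2) -> at (4,1): 0 [-], cum=0
Step 2: p0@(3,2) p1@(4,1) p2@ESC p3@ESC -> at (4,1): 1 [p1], cum=1
Step 3: p0@ESC p1@ESC p2@ESC p3@ESC -> at (4,1): 0 [-], cum=1
Total visits = 1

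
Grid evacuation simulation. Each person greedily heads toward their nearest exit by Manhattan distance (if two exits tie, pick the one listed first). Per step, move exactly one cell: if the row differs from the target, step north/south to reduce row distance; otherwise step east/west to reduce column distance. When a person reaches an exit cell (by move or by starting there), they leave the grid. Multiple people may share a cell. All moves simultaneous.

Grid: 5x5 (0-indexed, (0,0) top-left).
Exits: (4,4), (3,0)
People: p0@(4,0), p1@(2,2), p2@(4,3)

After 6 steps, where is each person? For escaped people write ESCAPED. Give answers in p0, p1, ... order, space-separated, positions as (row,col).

Step 1: p0:(4,0)->(3,0)->EXIT | p1:(2,2)->(3,2) | p2:(4,3)->(4,4)->EXIT
Step 2: p0:escaped | p1:(3,2)->(3,1) | p2:escaped
Step 3: p0:escaped | p1:(3,1)->(3,0)->EXIT | p2:escaped

ESCAPED ESCAPED ESCAPED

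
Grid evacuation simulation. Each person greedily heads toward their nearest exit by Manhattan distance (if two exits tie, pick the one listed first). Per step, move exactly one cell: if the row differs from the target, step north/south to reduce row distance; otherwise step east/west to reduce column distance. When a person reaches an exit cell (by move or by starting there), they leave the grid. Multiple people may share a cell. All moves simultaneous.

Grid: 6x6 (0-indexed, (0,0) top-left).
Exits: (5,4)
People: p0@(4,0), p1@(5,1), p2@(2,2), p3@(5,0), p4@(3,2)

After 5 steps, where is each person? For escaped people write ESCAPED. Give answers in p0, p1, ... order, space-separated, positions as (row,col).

Step 1: p0:(4,0)->(5,0) | p1:(5,1)->(5,2) | p2:(2,2)->(3,2) | p3:(5,0)->(5,1) | p4:(3,2)->(4,2)
Step 2: p0:(5,0)->(5,1) | p1:(5,2)->(5,3) | p2:(3,2)->(4,2) | p3:(5,1)->(5,2) | p4:(4,2)->(5,2)
Step 3: p0:(5,1)->(5,2) | p1:(5,3)->(5,4)->EXIT | p2:(4,2)->(5,2) | p3:(5,2)->(5,3) | p4:(5,2)->(5,3)
Step 4: p0:(5,2)->(5,3) | p1:escaped | p2:(5,2)->(5,3) | p3:(5,3)->(5,4)->EXIT | p4:(5,3)->(5,4)->EXIT
Step 5: p0:(5,3)->(5,4)->EXIT | p1:escaped | p2:(5,3)->(5,4)->EXIT | p3:escaped | p4:escaped

ESCAPED ESCAPED ESCAPED ESCAPED ESCAPED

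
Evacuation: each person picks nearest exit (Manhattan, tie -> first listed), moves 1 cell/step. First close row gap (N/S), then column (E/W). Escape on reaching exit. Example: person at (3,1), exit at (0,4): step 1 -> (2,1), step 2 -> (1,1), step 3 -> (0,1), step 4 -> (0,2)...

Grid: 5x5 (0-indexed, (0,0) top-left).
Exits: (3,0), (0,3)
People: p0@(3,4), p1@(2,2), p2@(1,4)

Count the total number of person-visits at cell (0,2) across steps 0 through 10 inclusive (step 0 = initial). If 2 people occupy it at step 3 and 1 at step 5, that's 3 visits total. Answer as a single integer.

Answer: 0

Derivation:
Step 0: p0@(3,4) p1@(2,2) p2@(1,4) -> at (0,2): 0 [-], cum=0
Step 1: p0@(3,3) p1@(3,2) p2@(0,4) -> at (0,2): 0 [-], cum=0
Step 2: p0@(3,2) p1@(3,1) p2@ESC -> at (0,2): 0 [-], cum=0
Step 3: p0@(3,1) p1@ESC p2@ESC -> at (0,2): 0 [-], cum=0
Step 4: p0@ESC p1@ESC p2@ESC -> at (0,2): 0 [-], cum=0
Total visits = 0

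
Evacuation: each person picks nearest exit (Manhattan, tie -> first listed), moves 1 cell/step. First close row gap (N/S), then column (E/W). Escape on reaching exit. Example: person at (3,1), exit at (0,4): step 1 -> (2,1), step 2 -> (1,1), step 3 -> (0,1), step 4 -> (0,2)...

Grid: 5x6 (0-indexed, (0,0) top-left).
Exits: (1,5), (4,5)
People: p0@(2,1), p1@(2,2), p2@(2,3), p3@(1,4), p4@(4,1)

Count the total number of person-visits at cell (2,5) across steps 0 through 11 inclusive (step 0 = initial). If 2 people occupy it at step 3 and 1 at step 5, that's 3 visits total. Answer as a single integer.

Step 0: p0@(2,1) p1@(2,2) p2@(2,3) p3@(1,4) p4@(4,1) -> at (2,5): 0 [-], cum=0
Step 1: p0@(1,1) p1@(1,2) p2@(1,3) p3@ESC p4@(4,2) -> at (2,5): 0 [-], cum=0
Step 2: p0@(1,2) p1@(1,3) p2@(1,4) p3@ESC p4@(4,3) -> at (2,5): 0 [-], cum=0
Step 3: p0@(1,3) p1@(1,4) p2@ESC p3@ESC p4@(4,4) -> at (2,5): 0 [-], cum=0
Step 4: p0@(1,4) p1@ESC p2@ESC p3@ESC p4@ESC -> at (2,5): 0 [-], cum=0
Step 5: p0@ESC p1@ESC p2@ESC p3@ESC p4@ESC -> at (2,5): 0 [-], cum=0
Total visits = 0

Answer: 0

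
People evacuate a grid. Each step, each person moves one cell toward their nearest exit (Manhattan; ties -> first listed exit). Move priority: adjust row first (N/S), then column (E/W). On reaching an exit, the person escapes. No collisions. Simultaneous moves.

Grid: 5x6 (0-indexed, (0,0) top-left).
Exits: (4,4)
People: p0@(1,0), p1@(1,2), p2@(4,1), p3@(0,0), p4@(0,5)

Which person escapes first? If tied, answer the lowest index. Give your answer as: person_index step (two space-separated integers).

Answer: 2 3

Derivation:
Step 1: p0:(1,0)->(2,0) | p1:(1,2)->(2,2) | p2:(4,1)->(4,2) | p3:(0,0)->(1,0) | p4:(0,5)->(1,5)
Step 2: p0:(2,0)->(3,0) | p1:(2,2)->(3,2) | p2:(4,2)->(4,3) | p3:(1,0)->(2,0) | p4:(1,5)->(2,5)
Step 3: p0:(3,0)->(4,0) | p1:(3,2)->(4,2) | p2:(4,3)->(4,4)->EXIT | p3:(2,0)->(3,0) | p4:(2,5)->(3,5)
Step 4: p0:(4,0)->(4,1) | p1:(4,2)->(4,3) | p2:escaped | p3:(3,0)->(4,0) | p4:(3,5)->(4,5)
Step 5: p0:(4,1)->(4,2) | p1:(4,3)->(4,4)->EXIT | p2:escaped | p3:(4,0)->(4,1) | p4:(4,5)->(4,4)->EXIT
Step 6: p0:(4,2)->(4,3) | p1:escaped | p2:escaped | p3:(4,1)->(4,2) | p4:escaped
Step 7: p0:(4,3)->(4,4)->EXIT | p1:escaped | p2:escaped | p3:(4,2)->(4,3) | p4:escaped
Step 8: p0:escaped | p1:escaped | p2:escaped | p3:(4,3)->(4,4)->EXIT | p4:escaped
Exit steps: [7, 5, 3, 8, 5]
First to escape: p2 at step 3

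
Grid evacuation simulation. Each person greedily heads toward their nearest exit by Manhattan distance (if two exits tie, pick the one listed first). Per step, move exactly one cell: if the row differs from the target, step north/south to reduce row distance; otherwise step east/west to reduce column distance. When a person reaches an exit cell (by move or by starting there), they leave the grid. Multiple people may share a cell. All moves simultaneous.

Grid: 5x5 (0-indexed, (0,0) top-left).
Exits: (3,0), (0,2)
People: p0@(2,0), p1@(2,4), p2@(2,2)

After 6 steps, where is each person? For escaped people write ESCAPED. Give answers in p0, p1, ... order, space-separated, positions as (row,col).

Step 1: p0:(2,0)->(3,0)->EXIT | p1:(2,4)->(1,4) | p2:(2,2)->(1,2)
Step 2: p0:escaped | p1:(1,4)->(0,4) | p2:(1,2)->(0,2)->EXIT
Step 3: p0:escaped | p1:(0,4)->(0,3) | p2:escaped
Step 4: p0:escaped | p1:(0,3)->(0,2)->EXIT | p2:escaped

ESCAPED ESCAPED ESCAPED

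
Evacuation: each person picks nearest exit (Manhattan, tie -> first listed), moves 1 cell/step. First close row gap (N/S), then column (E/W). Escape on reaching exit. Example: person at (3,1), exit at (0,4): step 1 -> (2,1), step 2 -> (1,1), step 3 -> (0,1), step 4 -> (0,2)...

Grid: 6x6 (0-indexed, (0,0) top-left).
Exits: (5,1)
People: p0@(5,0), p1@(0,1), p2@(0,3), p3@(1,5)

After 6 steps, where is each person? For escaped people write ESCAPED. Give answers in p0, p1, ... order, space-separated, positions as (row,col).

Step 1: p0:(5,0)->(5,1)->EXIT | p1:(0,1)->(1,1) | p2:(0,3)->(1,3) | p3:(1,5)->(2,5)
Step 2: p0:escaped | p1:(1,1)->(2,1) | p2:(1,3)->(2,3) | p3:(2,5)->(3,5)
Step 3: p0:escaped | p1:(2,1)->(3,1) | p2:(2,3)->(3,3) | p3:(3,5)->(4,5)
Step 4: p0:escaped | p1:(3,1)->(4,1) | p2:(3,3)->(4,3) | p3:(4,5)->(5,5)
Step 5: p0:escaped | p1:(4,1)->(5,1)->EXIT | p2:(4,3)->(5,3) | p3:(5,5)->(5,4)
Step 6: p0:escaped | p1:escaped | p2:(5,3)->(5,2) | p3:(5,4)->(5,3)

ESCAPED ESCAPED (5,2) (5,3)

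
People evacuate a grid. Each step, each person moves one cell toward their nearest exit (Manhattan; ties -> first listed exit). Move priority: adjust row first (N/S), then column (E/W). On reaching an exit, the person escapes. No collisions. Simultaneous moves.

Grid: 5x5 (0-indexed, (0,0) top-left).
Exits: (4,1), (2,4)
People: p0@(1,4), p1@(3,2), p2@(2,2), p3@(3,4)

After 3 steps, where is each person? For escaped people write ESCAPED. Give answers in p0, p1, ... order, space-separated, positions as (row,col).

Step 1: p0:(1,4)->(2,4)->EXIT | p1:(3,2)->(4,2) | p2:(2,2)->(2,3) | p3:(3,4)->(2,4)->EXIT
Step 2: p0:escaped | p1:(4,2)->(4,1)->EXIT | p2:(2,3)->(2,4)->EXIT | p3:escaped

ESCAPED ESCAPED ESCAPED ESCAPED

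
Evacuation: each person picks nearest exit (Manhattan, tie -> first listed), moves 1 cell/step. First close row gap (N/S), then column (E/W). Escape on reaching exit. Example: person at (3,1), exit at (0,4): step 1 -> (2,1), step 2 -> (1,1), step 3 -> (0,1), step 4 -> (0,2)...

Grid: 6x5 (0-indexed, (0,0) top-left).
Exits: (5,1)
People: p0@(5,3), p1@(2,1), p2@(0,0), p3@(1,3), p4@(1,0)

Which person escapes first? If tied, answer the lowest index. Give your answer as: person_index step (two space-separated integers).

Answer: 0 2

Derivation:
Step 1: p0:(5,3)->(5,2) | p1:(2,1)->(3,1) | p2:(0,0)->(1,0) | p3:(1,3)->(2,3) | p4:(1,0)->(2,0)
Step 2: p0:(5,2)->(5,1)->EXIT | p1:(3,1)->(4,1) | p2:(1,0)->(2,0) | p3:(2,3)->(3,3) | p4:(2,0)->(3,0)
Step 3: p0:escaped | p1:(4,1)->(5,1)->EXIT | p2:(2,0)->(3,0) | p3:(3,3)->(4,3) | p4:(3,0)->(4,0)
Step 4: p0:escaped | p1:escaped | p2:(3,0)->(4,0) | p3:(4,3)->(5,3) | p4:(4,0)->(5,0)
Step 5: p0:escaped | p1:escaped | p2:(4,0)->(5,0) | p3:(5,3)->(5,2) | p4:(5,0)->(5,1)->EXIT
Step 6: p0:escaped | p1:escaped | p2:(5,0)->(5,1)->EXIT | p3:(5,2)->(5,1)->EXIT | p4:escaped
Exit steps: [2, 3, 6, 6, 5]
First to escape: p0 at step 2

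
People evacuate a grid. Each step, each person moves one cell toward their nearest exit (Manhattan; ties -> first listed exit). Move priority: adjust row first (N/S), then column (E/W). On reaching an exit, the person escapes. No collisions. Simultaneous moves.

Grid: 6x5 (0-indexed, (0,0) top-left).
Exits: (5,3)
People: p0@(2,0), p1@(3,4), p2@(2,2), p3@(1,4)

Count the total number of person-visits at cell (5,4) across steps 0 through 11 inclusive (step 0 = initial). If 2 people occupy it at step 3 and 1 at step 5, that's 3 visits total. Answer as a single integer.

Step 0: p0@(2,0) p1@(3,4) p2@(2,2) p3@(1,4) -> at (5,4): 0 [-], cum=0
Step 1: p0@(3,0) p1@(4,4) p2@(3,2) p3@(2,4) -> at (5,4): 0 [-], cum=0
Step 2: p0@(4,0) p1@(5,4) p2@(4,2) p3@(3,4) -> at (5,4): 1 [p1], cum=1
Step 3: p0@(5,0) p1@ESC p2@(5,2) p3@(4,4) -> at (5,4): 0 [-], cum=1
Step 4: p0@(5,1) p1@ESC p2@ESC p3@(5,4) -> at (5,4): 1 [p3], cum=2
Step 5: p0@(5,2) p1@ESC p2@ESC p3@ESC -> at (5,4): 0 [-], cum=2
Step 6: p0@ESC p1@ESC p2@ESC p3@ESC -> at (5,4): 0 [-], cum=2
Total visits = 2

Answer: 2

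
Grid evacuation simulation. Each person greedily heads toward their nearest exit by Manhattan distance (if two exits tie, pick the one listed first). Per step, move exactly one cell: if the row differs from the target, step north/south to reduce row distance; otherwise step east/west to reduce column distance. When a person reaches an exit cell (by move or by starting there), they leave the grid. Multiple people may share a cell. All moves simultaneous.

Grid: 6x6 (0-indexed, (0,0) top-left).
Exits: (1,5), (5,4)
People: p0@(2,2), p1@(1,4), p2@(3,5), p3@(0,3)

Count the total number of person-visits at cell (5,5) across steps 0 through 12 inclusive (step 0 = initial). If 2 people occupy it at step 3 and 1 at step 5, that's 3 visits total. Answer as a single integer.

Answer: 0

Derivation:
Step 0: p0@(2,2) p1@(1,4) p2@(3,5) p3@(0,3) -> at (5,5): 0 [-], cum=0
Step 1: p0@(1,2) p1@ESC p2@(2,5) p3@(1,3) -> at (5,5): 0 [-], cum=0
Step 2: p0@(1,3) p1@ESC p2@ESC p3@(1,4) -> at (5,5): 0 [-], cum=0
Step 3: p0@(1,4) p1@ESC p2@ESC p3@ESC -> at (5,5): 0 [-], cum=0
Step 4: p0@ESC p1@ESC p2@ESC p3@ESC -> at (5,5): 0 [-], cum=0
Total visits = 0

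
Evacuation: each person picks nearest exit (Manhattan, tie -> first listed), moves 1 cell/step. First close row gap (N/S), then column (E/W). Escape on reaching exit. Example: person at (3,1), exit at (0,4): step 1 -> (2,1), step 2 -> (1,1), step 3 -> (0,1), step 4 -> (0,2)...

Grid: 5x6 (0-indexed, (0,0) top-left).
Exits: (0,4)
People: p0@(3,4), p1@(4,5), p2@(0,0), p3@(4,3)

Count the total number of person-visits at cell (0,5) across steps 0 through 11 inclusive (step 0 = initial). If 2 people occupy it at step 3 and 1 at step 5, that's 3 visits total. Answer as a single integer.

Step 0: p0@(3,4) p1@(4,5) p2@(0,0) p3@(4,3) -> at (0,5): 0 [-], cum=0
Step 1: p0@(2,4) p1@(3,5) p2@(0,1) p3@(3,3) -> at (0,5): 0 [-], cum=0
Step 2: p0@(1,4) p1@(2,5) p2@(0,2) p3@(2,3) -> at (0,5): 0 [-], cum=0
Step 3: p0@ESC p1@(1,5) p2@(0,3) p3@(1,3) -> at (0,5): 0 [-], cum=0
Step 4: p0@ESC p1@(0,5) p2@ESC p3@(0,3) -> at (0,5): 1 [p1], cum=1
Step 5: p0@ESC p1@ESC p2@ESC p3@ESC -> at (0,5): 0 [-], cum=1
Total visits = 1

Answer: 1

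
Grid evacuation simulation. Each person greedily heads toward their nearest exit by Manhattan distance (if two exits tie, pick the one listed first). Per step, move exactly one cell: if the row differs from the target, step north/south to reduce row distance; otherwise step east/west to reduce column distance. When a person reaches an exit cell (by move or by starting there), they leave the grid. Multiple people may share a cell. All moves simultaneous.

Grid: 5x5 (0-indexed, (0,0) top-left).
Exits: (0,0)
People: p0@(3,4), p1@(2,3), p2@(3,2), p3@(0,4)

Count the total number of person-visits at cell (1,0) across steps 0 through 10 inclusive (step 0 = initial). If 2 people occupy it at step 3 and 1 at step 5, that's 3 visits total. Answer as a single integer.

Step 0: p0@(3,4) p1@(2,3) p2@(3,2) p3@(0,4) -> at (1,0): 0 [-], cum=0
Step 1: p0@(2,4) p1@(1,3) p2@(2,2) p3@(0,3) -> at (1,0): 0 [-], cum=0
Step 2: p0@(1,4) p1@(0,3) p2@(1,2) p3@(0,2) -> at (1,0): 0 [-], cum=0
Step 3: p0@(0,4) p1@(0,2) p2@(0,2) p3@(0,1) -> at (1,0): 0 [-], cum=0
Step 4: p0@(0,3) p1@(0,1) p2@(0,1) p3@ESC -> at (1,0): 0 [-], cum=0
Step 5: p0@(0,2) p1@ESC p2@ESC p3@ESC -> at (1,0): 0 [-], cum=0
Step 6: p0@(0,1) p1@ESC p2@ESC p3@ESC -> at (1,0): 0 [-], cum=0
Step 7: p0@ESC p1@ESC p2@ESC p3@ESC -> at (1,0): 0 [-], cum=0
Total visits = 0

Answer: 0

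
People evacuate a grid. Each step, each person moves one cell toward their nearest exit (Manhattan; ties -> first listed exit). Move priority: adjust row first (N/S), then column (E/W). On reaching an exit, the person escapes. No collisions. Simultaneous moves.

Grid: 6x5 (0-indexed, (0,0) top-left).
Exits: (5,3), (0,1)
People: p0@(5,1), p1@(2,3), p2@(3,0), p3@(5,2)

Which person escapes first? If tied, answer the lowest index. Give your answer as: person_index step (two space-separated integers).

Answer: 3 1

Derivation:
Step 1: p0:(5,1)->(5,2) | p1:(2,3)->(3,3) | p2:(3,0)->(2,0) | p3:(5,2)->(5,3)->EXIT
Step 2: p0:(5,2)->(5,3)->EXIT | p1:(3,3)->(4,3) | p2:(2,0)->(1,0) | p3:escaped
Step 3: p0:escaped | p1:(4,3)->(5,3)->EXIT | p2:(1,0)->(0,0) | p3:escaped
Step 4: p0:escaped | p1:escaped | p2:(0,0)->(0,1)->EXIT | p3:escaped
Exit steps: [2, 3, 4, 1]
First to escape: p3 at step 1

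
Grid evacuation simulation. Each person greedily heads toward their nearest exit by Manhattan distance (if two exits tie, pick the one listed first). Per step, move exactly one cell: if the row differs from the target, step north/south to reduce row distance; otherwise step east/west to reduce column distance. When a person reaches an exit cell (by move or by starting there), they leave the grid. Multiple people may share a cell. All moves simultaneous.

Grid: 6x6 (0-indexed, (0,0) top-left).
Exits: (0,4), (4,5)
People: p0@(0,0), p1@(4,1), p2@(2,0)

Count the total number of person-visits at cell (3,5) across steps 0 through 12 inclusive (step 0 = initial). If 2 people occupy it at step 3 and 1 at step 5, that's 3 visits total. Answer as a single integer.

Step 0: p0@(0,0) p1@(4,1) p2@(2,0) -> at (3,5): 0 [-], cum=0
Step 1: p0@(0,1) p1@(4,2) p2@(1,0) -> at (3,5): 0 [-], cum=0
Step 2: p0@(0,2) p1@(4,3) p2@(0,0) -> at (3,5): 0 [-], cum=0
Step 3: p0@(0,3) p1@(4,4) p2@(0,1) -> at (3,5): 0 [-], cum=0
Step 4: p0@ESC p1@ESC p2@(0,2) -> at (3,5): 0 [-], cum=0
Step 5: p0@ESC p1@ESC p2@(0,3) -> at (3,5): 0 [-], cum=0
Step 6: p0@ESC p1@ESC p2@ESC -> at (3,5): 0 [-], cum=0
Total visits = 0

Answer: 0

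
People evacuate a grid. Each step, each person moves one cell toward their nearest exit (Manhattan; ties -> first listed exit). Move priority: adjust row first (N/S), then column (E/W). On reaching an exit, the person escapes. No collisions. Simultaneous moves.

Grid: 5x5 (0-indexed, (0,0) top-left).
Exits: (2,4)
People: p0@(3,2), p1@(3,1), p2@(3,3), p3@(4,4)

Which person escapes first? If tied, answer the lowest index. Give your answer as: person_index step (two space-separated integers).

Answer: 2 2

Derivation:
Step 1: p0:(3,2)->(2,2) | p1:(3,1)->(2,1) | p2:(3,3)->(2,3) | p3:(4,4)->(3,4)
Step 2: p0:(2,2)->(2,3) | p1:(2,1)->(2,2) | p2:(2,3)->(2,4)->EXIT | p3:(3,4)->(2,4)->EXIT
Step 3: p0:(2,3)->(2,4)->EXIT | p1:(2,2)->(2,3) | p2:escaped | p3:escaped
Step 4: p0:escaped | p1:(2,3)->(2,4)->EXIT | p2:escaped | p3:escaped
Exit steps: [3, 4, 2, 2]
First to escape: p2 at step 2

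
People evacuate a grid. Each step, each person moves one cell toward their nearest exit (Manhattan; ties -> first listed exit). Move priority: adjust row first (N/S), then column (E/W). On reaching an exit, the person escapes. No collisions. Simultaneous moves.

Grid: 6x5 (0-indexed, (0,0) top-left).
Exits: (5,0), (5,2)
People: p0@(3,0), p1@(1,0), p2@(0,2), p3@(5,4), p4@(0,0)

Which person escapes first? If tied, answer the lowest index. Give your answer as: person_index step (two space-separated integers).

Answer: 0 2

Derivation:
Step 1: p0:(3,0)->(4,0) | p1:(1,0)->(2,0) | p2:(0,2)->(1,2) | p3:(5,4)->(5,3) | p4:(0,0)->(1,0)
Step 2: p0:(4,0)->(5,0)->EXIT | p1:(2,0)->(3,0) | p2:(1,2)->(2,2) | p3:(5,3)->(5,2)->EXIT | p4:(1,0)->(2,0)
Step 3: p0:escaped | p1:(3,0)->(4,0) | p2:(2,2)->(3,2) | p3:escaped | p4:(2,0)->(3,0)
Step 4: p0:escaped | p1:(4,0)->(5,0)->EXIT | p2:(3,2)->(4,2) | p3:escaped | p4:(3,0)->(4,0)
Step 5: p0:escaped | p1:escaped | p2:(4,2)->(5,2)->EXIT | p3:escaped | p4:(4,0)->(5,0)->EXIT
Exit steps: [2, 4, 5, 2, 5]
First to escape: p0 at step 2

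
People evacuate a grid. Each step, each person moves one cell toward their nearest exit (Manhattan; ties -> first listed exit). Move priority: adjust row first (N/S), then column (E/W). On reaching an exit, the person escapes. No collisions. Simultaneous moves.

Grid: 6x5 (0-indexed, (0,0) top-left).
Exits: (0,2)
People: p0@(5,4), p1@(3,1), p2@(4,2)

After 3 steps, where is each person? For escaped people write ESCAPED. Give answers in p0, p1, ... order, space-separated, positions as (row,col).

Step 1: p0:(5,4)->(4,4) | p1:(3,1)->(2,1) | p2:(4,2)->(3,2)
Step 2: p0:(4,4)->(3,4) | p1:(2,1)->(1,1) | p2:(3,2)->(2,2)
Step 3: p0:(3,4)->(2,4) | p1:(1,1)->(0,1) | p2:(2,2)->(1,2)

(2,4) (0,1) (1,2)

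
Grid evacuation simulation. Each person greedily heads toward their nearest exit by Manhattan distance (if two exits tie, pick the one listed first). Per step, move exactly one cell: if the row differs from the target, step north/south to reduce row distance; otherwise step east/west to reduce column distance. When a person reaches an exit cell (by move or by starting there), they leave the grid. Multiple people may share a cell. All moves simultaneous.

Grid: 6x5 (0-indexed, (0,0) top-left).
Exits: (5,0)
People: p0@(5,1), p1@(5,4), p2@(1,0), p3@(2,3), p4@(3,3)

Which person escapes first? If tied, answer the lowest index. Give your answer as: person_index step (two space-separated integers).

Step 1: p0:(5,1)->(5,0)->EXIT | p1:(5,4)->(5,3) | p2:(1,0)->(2,0) | p3:(2,3)->(3,3) | p4:(3,3)->(4,3)
Step 2: p0:escaped | p1:(5,3)->(5,2) | p2:(2,0)->(3,0) | p3:(3,3)->(4,3) | p4:(4,3)->(5,3)
Step 3: p0:escaped | p1:(5,2)->(5,1) | p2:(3,0)->(4,0) | p3:(4,3)->(5,3) | p4:(5,3)->(5,2)
Step 4: p0:escaped | p1:(5,1)->(5,0)->EXIT | p2:(4,0)->(5,0)->EXIT | p3:(5,3)->(5,2) | p4:(5,2)->(5,1)
Step 5: p0:escaped | p1:escaped | p2:escaped | p3:(5,2)->(5,1) | p4:(5,1)->(5,0)->EXIT
Step 6: p0:escaped | p1:escaped | p2:escaped | p3:(5,1)->(5,0)->EXIT | p4:escaped
Exit steps: [1, 4, 4, 6, 5]
First to escape: p0 at step 1

Answer: 0 1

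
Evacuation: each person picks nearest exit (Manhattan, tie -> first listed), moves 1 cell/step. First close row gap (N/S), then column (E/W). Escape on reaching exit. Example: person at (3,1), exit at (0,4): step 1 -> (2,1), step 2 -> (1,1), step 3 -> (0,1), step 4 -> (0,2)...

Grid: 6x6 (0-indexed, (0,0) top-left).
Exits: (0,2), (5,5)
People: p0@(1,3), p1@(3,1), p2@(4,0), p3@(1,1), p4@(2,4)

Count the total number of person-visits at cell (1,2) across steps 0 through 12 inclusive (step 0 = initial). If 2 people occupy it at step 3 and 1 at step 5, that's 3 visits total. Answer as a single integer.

Step 0: p0@(1,3) p1@(3,1) p2@(4,0) p3@(1,1) p4@(2,4) -> at (1,2): 0 [-], cum=0
Step 1: p0@(0,3) p1@(2,1) p2@(3,0) p3@(0,1) p4@(1,4) -> at (1,2): 0 [-], cum=0
Step 2: p0@ESC p1@(1,1) p2@(2,0) p3@ESC p4@(0,4) -> at (1,2): 0 [-], cum=0
Step 3: p0@ESC p1@(0,1) p2@(1,0) p3@ESC p4@(0,3) -> at (1,2): 0 [-], cum=0
Step 4: p0@ESC p1@ESC p2@(0,0) p3@ESC p4@ESC -> at (1,2): 0 [-], cum=0
Step 5: p0@ESC p1@ESC p2@(0,1) p3@ESC p4@ESC -> at (1,2): 0 [-], cum=0
Step 6: p0@ESC p1@ESC p2@ESC p3@ESC p4@ESC -> at (1,2): 0 [-], cum=0
Total visits = 0

Answer: 0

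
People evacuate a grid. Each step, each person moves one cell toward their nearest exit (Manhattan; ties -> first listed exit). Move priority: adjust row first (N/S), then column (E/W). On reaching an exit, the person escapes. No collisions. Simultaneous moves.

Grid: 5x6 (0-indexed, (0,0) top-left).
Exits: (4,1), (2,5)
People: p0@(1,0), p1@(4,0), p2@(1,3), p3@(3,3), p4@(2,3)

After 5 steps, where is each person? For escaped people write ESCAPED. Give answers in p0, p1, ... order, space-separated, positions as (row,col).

Step 1: p0:(1,0)->(2,0) | p1:(4,0)->(4,1)->EXIT | p2:(1,3)->(2,3) | p3:(3,3)->(4,3) | p4:(2,3)->(2,4)
Step 2: p0:(2,0)->(3,0) | p1:escaped | p2:(2,3)->(2,4) | p3:(4,3)->(4,2) | p4:(2,4)->(2,5)->EXIT
Step 3: p0:(3,0)->(4,0) | p1:escaped | p2:(2,4)->(2,5)->EXIT | p3:(4,2)->(4,1)->EXIT | p4:escaped
Step 4: p0:(4,0)->(4,1)->EXIT | p1:escaped | p2:escaped | p3:escaped | p4:escaped

ESCAPED ESCAPED ESCAPED ESCAPED ESCAPED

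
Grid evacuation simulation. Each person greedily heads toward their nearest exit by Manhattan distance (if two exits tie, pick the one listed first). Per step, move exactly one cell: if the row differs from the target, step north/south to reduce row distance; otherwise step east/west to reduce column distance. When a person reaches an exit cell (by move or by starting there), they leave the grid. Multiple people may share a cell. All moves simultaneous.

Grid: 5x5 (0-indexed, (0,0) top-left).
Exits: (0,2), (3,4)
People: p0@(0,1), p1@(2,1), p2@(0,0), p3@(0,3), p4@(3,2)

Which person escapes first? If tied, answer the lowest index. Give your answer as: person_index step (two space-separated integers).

Step 1: p0:(0,1)->(0,2)->EXIT | p1:(2,1)->(1,1) | p2:(0,0)->(0,1) | p3:(0,3)->(0,2)->EXIT | p4:(3,2)->(3,3)
Step 2: p0:escaped | p1:(1,1)->(0,1) | p2:(0,1)->(0,2)->EXIT | p3:escaped | p4:(3,3)->(3,4)->EXIT
Step 3: p0:escaped | p1:(0,1)->(0,2)->EXIT | p2:escaped | p3:escaped | p4:escaped
Exit steps: [1, 3, 2, 1, 2]
First to escape: p0 at step 1

Answer: 0 1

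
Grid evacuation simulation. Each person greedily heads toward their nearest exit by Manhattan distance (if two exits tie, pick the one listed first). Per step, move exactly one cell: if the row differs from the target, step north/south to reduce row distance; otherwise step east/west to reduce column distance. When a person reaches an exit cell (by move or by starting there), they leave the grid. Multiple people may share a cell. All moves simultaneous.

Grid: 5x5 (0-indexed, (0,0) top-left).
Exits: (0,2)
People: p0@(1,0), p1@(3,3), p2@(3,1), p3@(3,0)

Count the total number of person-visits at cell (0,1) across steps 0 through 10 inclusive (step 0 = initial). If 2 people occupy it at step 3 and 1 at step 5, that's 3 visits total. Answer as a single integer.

Answer: 3

Derivation:
Step 0: p0@(1,0) p1@(3,3) p2@(3,1) p3@(3,0) -> at (0,1): 0 [-], cum=0
Step 1: p0@(0,0) p1@(2,3) p2@(2,1) p3@(2,0) -> at (0,1): 0 [-], cum=0
Step 2: p0@(0,1) p1@(1,3) p2@(1,1) p3@(1,0) -> at (0,1): 1 [p0], cum=1
Step 3: p0@ESC p1@(0,3) p2@(0,1) p3@(0,0) -> at (0,1): 1 [p2], cum=2
Step 4: p0@ESC p1@ESC p2@ESC p3@(0,1) -> at (0,1): 1 [p3], cum=3
Step 5: p0@ESC p1@ESC p2@ESC p3@ESC -> at (0,1): 0 [-], cum=3
Total visits = 3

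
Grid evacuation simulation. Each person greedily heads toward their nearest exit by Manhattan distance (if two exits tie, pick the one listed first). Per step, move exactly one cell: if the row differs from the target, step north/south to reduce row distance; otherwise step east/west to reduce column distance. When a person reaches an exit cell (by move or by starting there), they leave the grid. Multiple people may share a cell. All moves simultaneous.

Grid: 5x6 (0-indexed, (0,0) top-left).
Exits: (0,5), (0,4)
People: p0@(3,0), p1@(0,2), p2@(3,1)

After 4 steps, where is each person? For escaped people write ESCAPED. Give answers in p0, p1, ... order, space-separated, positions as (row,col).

Step 1: p0:(3,0)->(2,0) | p1:(0,2)->(0,3) | p2:(3,1)->(2,1)
Step 2: p0:(2,0)->(1,0) | p1:(0,3)->(0,4)->EXIT | p2:(2,1)->(1,1)
Step 3: p0:(1,0)->(0,0) | p1:escaped | p2:(1,1)->(0,1)
Step 4: p0:(0,0)->(0,1) | p1:escaped | p2:(0,1)->(0,2)

(0,1) ESCAPED (0,2)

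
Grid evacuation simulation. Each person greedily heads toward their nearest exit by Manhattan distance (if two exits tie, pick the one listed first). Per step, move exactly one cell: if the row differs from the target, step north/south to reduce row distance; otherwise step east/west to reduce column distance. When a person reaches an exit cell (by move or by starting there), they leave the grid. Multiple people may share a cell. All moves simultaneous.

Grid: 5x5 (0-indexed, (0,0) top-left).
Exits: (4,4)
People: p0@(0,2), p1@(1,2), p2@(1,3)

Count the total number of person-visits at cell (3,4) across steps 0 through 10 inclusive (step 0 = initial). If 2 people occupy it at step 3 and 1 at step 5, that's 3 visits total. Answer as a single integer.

Answer: 0

Derivation:
Step 0: p0@(0,2) p1@(1,2) p2@(1,3) -> at (3,4): 0 [-], cum=0
Step 1: p0@(1,2) p1@(2,2) p2@(2,3) -> at (3,4): 0 [-], cum=0
Step 2: p0@(2,2) p1@(3,2) p2@(3,3) -> at (3,4): 0 [-], cum=0
Step 3: p0@(3,2) p1@(4,2) p2@(4,3) -> at (3,4): 0 [-], cum=0
Step 4: p0@(4,2) p1@(4,3) p2@ESC -> at (3,4): 0 [-], cum=0
Step 5: p0@(4,3) p1@ESC p2@ESC -> at (3,4): 0 [-], cum=0
Step 6: p0@ESC p1@ESC p2@ESC -> at (3,4): 0 [-], cum=0
Total visits = 0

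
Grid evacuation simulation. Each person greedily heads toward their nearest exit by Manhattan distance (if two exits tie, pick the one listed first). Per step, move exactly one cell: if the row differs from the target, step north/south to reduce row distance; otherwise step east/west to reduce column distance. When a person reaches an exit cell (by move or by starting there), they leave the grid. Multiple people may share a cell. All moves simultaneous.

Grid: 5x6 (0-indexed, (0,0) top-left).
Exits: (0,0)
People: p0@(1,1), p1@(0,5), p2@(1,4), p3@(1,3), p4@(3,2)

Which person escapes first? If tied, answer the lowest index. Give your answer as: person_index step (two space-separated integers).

Answer: 0 2

Derivation:
Step 1: p0:(1,1)->(0,1) | p1:(0,5)->(0,4) | p2:(1,4)->(0,4) | p3:(1,3)->(0,3) | p4:(3,2)->(2,2)
Step 2: p0:(0,1)->(0,0)->EXIT | p1:(0,4)->(0,3) | p2:(0,4)->(0,3) | p3:(0,3)->(0,2) | p4:(2,2)->(1,2)
Step 3: p0:escaped | p1:(0,3)->(0,2) | p2:(0,3)->(0,2) | p3:(0,2)->(0,1) | p4:(1,2)->(0,2)
Step 4: p0:escaped | p1:(0,2)->(0,1) | p2:(0,2)->(0,1) | p3:(0,1)->(0,0)->EXIT | p4:(0,2)->(0,1)
Step 5: p0:escaped | p1:(0,1)->(0,0)->EXIT | p2:(0,1)->(0,0)->EXIT | p3:escaped | p4:(0,1)->(0,0)->EXIT
Exit steps: [2, 5, 5, 4, 5]
First to escape: p0 at step 2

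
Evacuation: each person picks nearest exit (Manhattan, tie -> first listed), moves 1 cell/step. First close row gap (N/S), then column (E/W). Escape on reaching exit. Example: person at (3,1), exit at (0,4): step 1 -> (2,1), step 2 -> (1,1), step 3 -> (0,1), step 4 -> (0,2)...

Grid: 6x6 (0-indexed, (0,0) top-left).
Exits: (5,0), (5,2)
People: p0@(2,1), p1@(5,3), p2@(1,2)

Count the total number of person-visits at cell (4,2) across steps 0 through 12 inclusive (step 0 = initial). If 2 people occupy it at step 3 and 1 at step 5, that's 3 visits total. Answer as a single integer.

Step 0: p0@(2,1) p1@(5,3) p2@(1,2) -> at (4,2): 0 [-], cum=0
Step 1: p0@(3,1) p1@ESC p2@(2,2) -> at (4,2): 0 [-], cum=0
Step 2: p0@(4,1) p1@ESC p2@(3,2) -> at (4,2): 0 [-], cum=0
Step 3: p0@(5,1) p1@ESC p2@(4,2) -> at (4,2): 1 [p2], cum=1
Step 4: p0@ESC p1@ESC p2@ESC -> at (4,2): 0 [-], cum=1
Total visits = 1

Answer: 1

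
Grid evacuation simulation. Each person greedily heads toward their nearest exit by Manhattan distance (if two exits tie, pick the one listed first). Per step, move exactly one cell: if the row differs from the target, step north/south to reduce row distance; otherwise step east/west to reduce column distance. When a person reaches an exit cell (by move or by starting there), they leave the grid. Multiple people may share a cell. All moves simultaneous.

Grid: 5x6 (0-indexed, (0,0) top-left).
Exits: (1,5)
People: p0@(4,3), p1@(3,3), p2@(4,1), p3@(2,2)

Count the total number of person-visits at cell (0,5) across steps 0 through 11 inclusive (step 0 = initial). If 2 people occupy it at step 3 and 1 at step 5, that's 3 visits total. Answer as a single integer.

Step 0: p0@(4,3) p1@(3,3) p2@(4,1) p3@(2,2) -> at (0,5): 0 [-], cum=0
Step 1: p0@(3,3) p1@(2,3) p2@(3,1) p3@(1,2) -> at (0,5): 0 [-], cum=0
Step 2: p0@(2,3) p1@(1,3) p2@(2,1) p3@(1,3) -> at (0,5): 0 [-], cum=0
Step 3: p0@(1,3) p1@(1,4) p2@(1,1) p3@(1,4) -> at (0,5): 0 [-], cum=0
Step 4: p0@(1,4) p1@ESC p2@(1,2) p3@ESC -> at (0,5): 0 [-], cum=0
Step 5: p0@ESC p1@ESC p2@(1,3) p3@ESC -> at (0,5): 0 [-], cum=0
Step 6: p0@ESC p1@ESC p2@(1,4) p3@ESC -> at (0,5): 0 [-], cum=0
Step 7: p0@ESC p1@ESC p2@ESC p3@ESC -> at (0,5): 0 [-], cum=0
Total visits = 0

Answer: 0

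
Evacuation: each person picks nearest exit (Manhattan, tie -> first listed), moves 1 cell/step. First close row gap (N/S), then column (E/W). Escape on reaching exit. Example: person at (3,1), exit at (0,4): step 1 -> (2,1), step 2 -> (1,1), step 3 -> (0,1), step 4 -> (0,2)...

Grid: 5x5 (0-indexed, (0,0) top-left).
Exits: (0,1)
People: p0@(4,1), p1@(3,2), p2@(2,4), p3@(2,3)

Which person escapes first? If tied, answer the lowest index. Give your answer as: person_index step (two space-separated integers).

Step 1: p0:(4,1)->(3,1) | p1:(3,2)->(2,2) | p2:(2,4)->(1,4) | p3:(2,3)->(1,3)
Step 2: p0:(3,1)->(2,1) | p1:(2,2)->(1,2) | p2:(1,4)->(0,4) | p3:(1,3)->(0,3)
Step 3: p0:(2,1)->(1,1) | p1:(1,2)->(0,2) | p2:(0,4)->(0,3) | p3:(0,3)->(0,2)
Step 4: p0:(1,1)->(0,1)->EXIT | p1:(0,2)->(0,1)->EXIT | p2:(0,3)->(0,2) | p3:(0,2)->(0,1)->EXIT
Step 5: p0:escaped | p1:escaped | p2:(0,2)->(0,1)->EXIT | p3:escaped
Exit steps: [4, 4, 5, 4]
First to escape: p0 at step 4

Answer: 0 4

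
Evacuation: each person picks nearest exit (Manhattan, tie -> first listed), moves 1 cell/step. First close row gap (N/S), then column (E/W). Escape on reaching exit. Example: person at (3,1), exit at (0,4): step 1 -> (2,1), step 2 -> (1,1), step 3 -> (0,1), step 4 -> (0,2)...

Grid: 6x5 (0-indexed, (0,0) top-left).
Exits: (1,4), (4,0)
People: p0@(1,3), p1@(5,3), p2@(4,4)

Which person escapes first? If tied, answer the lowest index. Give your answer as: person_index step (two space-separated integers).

Answer: 0 1

Derivation:
Step 1: p0:(1,3)->(1,4)->EXIT | p1:(5,3)->(4,3) | p2:(4,4)->(3,4)
Step 2: p0:escaped | p1:(4,3)->(4,2) | p2:(3,4)->(2,4)
Step 3: p0:escaped | p1:(4,2)->(4,1) | p2:(2,4)->(1,4)->EXIT
Step 4: p0:escaped | p1:(4,1)->(4,0)->EXIT | p2:escaped
Exit steps: [1, 4, 3]
First to escape: p0 at step 1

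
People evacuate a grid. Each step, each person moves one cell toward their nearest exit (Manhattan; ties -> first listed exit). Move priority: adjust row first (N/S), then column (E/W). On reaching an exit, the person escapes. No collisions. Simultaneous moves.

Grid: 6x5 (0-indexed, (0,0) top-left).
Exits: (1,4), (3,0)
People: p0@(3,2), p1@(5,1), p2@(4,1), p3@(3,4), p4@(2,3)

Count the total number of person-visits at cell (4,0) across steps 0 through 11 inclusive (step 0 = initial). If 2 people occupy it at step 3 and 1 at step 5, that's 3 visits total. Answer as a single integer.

Step 0: p0@(3,2) p1@(5,1) p2@(4,1) p3@(3,4) p4@(2,3) -> at (4,0): 0 [-], cum=0
Step 1: p0@(3,1) p1@(4,1) p2@(3,1) p3@(2,4) p4@(1,3) -> at (4,0): 0 [-], cum=0
Step 2: p0@ESC p1@(3,1) p2@ESC p3@ESC p4@ESC -> at (4,0): 0 [-], cum=0
Step 3: p0@ESC p1@ESC p2@ESC p3@ESC p4@ESC -> at (4,0): 0 [-], cum=0
Total visits = 0

Answer: 0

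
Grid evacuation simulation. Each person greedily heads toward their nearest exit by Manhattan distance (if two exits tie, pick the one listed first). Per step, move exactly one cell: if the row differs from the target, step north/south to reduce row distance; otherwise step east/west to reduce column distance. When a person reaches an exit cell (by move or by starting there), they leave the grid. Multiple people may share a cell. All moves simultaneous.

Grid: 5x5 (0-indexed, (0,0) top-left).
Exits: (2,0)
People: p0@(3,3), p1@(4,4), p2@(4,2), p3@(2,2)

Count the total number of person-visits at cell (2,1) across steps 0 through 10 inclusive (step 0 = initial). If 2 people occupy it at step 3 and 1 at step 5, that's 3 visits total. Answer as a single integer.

Step 0: p0@(3,3) p1@(4,4) p2@(4,2) p3@(2,2) -> at (2,1): 0 [-], cum=0
Step 1: p0@(2,3) p1@(3,4) p2@(3,2) p3@(2,1) -> at (2,1): 1 [p3], cum=1
Step 2: p0@(2,2) p1@(2,4) p2@(2,2) p3@ESC -> at (2,1): 0 [-], cum=1
Step 3: p0@(2,1) p1@(2,3) p2@(2,1) p3@ESC -> at (2,1): 2 [p0,p2], cum=3
Step 4: p0@ESC p1@(2,2) p2@ESC p3@ESC -> at (2,1): 0 [-], cum=3
Step 5: p0@ESC p1@(2,1) p2@ESC p3@ESC -> at (2,1): 1 [p1], cum=4
Step 6: p0@ESC p1@ESC p2@ESC p3@ESC -> at (2,1): 0 [-], cum=4
Total visits = 4

Answer: 4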